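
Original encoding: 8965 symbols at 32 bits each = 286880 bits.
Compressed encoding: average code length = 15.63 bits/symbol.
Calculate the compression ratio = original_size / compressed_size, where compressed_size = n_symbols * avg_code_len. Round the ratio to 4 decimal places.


original_size = n_symbols * orig_bits = 8965 * 32 = 286880 bits
compressed_size = n_symbols * avg_code_len = 8965 * 15.63 = 140122.95 bits
ratio = original_size / compressed_size = 286880 / 140122.95 = 2.0473

Compression ratio = 2.0473


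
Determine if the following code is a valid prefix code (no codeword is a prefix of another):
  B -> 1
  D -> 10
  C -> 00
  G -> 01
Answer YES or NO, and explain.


Checking each pair (does one codeword prefix another?):
  B='1' vs D='10': prefix -- VIOLATION

NO -- this is NOT a valid prefix code. B (1) is a prefix of D (10).


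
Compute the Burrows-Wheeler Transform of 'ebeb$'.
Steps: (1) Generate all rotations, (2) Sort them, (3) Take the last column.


Rotations (sorted):
  0: $ebeb -> last char: b
  1: b$ebe -> last char: e
  2: beb$e -> last char: e
  3: eb$eb -> last char: b
  4: ebeb$ -> last char: $


BWT = beeb$


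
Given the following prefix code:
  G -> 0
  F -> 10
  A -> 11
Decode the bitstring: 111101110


Decoding step by step:
Bits 11 -> A
Bits 11 -> A
Bits 0 -> G
Bits 11 -> A
Bits 10 -> F


Decoded message: AAGAF


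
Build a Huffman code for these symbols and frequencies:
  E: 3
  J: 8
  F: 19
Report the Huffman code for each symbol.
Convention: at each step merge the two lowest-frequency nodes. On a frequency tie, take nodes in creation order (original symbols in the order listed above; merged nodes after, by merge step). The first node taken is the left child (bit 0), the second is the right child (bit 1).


Huffman tree construction:
Step 1: Merge E(3) + J(8) = 11
Step 2: Merge (E+J)(11) + F(19) = 30
Read each symbol's code off the tree from the root (left child = 0, right child = 1).

Codes:
  E: 00 (length 2)
  J: 01 (length 2)
  F: 1 (length 1)
Average code length: 41/30 = 1.3667 bits/symbol


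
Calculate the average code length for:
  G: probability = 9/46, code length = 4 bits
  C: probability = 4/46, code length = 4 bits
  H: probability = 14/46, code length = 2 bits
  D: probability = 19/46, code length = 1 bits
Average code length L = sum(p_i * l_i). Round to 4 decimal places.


Weighted contributions p_i * l_i:
  G: (9/46) * 4 = 36/46
  C: (4/46) * 4 = 16/46
  H: (14/46) * 2 = 28/46
  D: (19/46) * 1 = 19/46
Sum = (36 + 16 + 28 + 19)/46 = 99/46

L = 99/46 = 2.1522 bits/symbol


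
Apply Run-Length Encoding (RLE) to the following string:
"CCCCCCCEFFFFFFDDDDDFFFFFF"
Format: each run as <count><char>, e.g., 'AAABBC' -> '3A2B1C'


Scanning runs left to right:
  i=0: run of 'C' x 7 -> '7C'
  i=7: run of 'E' x 1 -> '1E'
  i=8: run of 'F' x 6 -> '6F'
  i=14: run of 'D' x 5 -> '5D'
  i=19: run of 'F' x 6 -> '6F'

RLE = 7C1E6F5D6F


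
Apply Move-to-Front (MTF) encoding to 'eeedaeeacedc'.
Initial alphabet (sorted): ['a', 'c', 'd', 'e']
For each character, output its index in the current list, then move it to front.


MTF encoding:
'e': index 3 in ['a', 'c', 'd', 'e'] -> ['e', 'a', 'c', 'd']
'e': index 0 in ['e', 'a', 'c', 'd'] -> ['e', 'a', 'c', 'd']
'e': index 0 in ['e', 'a', 'c', 'd'] -> ['e', 'a', 'c', 'd']
'd': index 3 in ['e', 'a', 'c', 'd'] -> ['d', 'e', 'a', 'c']
'a': index 2 in ['d', 'e', 'a', 'c'] -> ['a', 'd', 'e', 'c']
'e': index 2 in ['a', 'd', 'e', 'c'] -> ['e', 'a', 'd', 'c']
'e': index 0 in ['e', 'a', 'd', 'c'] -> ['e', 'a', 'd', 'c']
'a': index 1 in ['e', 'a', 'd', 'c'] -> ['a', 'e', 'd', 'c']
'c': index 3 in ['a', 'e', 'd', 'c'] -> ['c', 'a', 'e', 'd']
'e': index 2 in ['c', 'a', 'e', 'd'] -> ['e', 'c', 'a', 'd']
'd': index 3 in ['e', 'c', 'a', 'd'] -> ['d', 'e', 'c', 'a']
'c': index 2 in ['d', 'e', 'c', 'a'] -> ['c', 'd', 'e', 'a']


Output: [3, 0, 0, 3, 2, 2, 0, 1, 3, 2, 3, 2]


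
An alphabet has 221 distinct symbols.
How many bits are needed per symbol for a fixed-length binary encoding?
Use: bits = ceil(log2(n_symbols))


log2(221) = 7.7879
Bracket: 2^7 = 128 < 221 <= 2^8 = 256
So ceil(log2(221)) = 8

bits = ceil(log2(221)) = ceil(7.7879) = 8 bits


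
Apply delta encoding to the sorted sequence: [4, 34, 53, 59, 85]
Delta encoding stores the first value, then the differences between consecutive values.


First value: 4
Deltas:
  34 - 4 = 30
  53 - 34 = 19
  59 - 53 = 6
  85 - 59 = 26


Delta encoded: [4, 30, 19, 6, 26]


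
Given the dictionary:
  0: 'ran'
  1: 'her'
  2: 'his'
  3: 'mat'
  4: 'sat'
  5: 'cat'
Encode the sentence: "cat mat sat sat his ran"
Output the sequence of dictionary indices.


Look up each word in the dictionary:
  'cat' -> 5
  'mat' -> 3
  'sat' -> 4
  'sat' -> 4
  'his' -> 2
  'ran' -> 0

Encoded: [5, 3, 4, 4, 2, 0]


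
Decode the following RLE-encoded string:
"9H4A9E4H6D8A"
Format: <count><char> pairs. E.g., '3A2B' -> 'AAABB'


Expanding each <count><char> pair:
  9H -> 'HHHHHHHHH'
  4A -> 'AAAA'
  9E -> 'EEEEEEEEE'
  4H -> 'HHHH'
  6D -> 'DDDDDD'
  8A -> 'AAAAAAAA'

Decoded = HHHHHHHHHAAAAEEEEEEEEEHHHHDDDDDDAAAAAAAA


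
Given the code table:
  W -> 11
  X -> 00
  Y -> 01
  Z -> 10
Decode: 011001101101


Decoding:
01 -> Y
10 -> Z
01 -> Y
10 -> Z
11 -> W
01 -> Y


Result: YZYZWY


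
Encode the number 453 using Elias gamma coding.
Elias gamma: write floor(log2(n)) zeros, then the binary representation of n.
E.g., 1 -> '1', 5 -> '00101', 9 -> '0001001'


num_bits = floor(log2(453)) + 1 = 9
leading_zeros = num_bits - 1 = 8
binary(453) = 111000101

Elias gamma(453) = '00000000' + '111000101' = 00000000111000101 (17 bits)


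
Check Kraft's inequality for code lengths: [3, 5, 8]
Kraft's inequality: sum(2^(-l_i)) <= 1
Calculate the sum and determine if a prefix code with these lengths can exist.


Sum = 2^(-3) + 2^(-5) + 2^(-8)
    = 0.125 + 0.03125 + 0.00390625
    = 41/256 = 0.16015625
Since 0.16015625 <= 1, Kraft's inequality IS satisfied.
A prefix code with these lengths CAN exist.

Kraft sum = 0.16015625. Satisfied.


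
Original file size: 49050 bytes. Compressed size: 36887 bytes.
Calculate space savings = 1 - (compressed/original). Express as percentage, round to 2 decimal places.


ratio = compressed/original = 36887/49050 = 0.752029
savings = 1 - ratio = 1 - 0.752029 = 0.247971
as a percentage: 0.247971 * 100 = 24.8%

Space savings = 1 - 36887/49050 = 24.8%


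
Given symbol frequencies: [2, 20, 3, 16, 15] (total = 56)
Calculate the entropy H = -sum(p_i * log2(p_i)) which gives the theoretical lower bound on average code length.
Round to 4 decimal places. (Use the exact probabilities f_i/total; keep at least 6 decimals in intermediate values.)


Per-symbol terms -p_i * log2(p_i) with p_i = f_i/56:
  p = 2/56 = 0.035714: log2(p) = -4.807355, -p*log2(p) = 0.171691
  p = 20/56 = 0.357143: log2(p) = -1.485427, -p*log2(p) = 0.530510
  p = 3/56 = 0.053571: log2(p) = -4.222392, -p*log2(p) = 0.226200
  p = 16/56 = 0.285714: log2(p) = -1.807355, -p*log2(p) = 0.516387
  p = 15/56 = 0.267857: log2(p) = -1.900464, -p*log2(p) = 0.509053
H = 0.171691 + 0.530510 + 0.226200 + 0.516387 + 0.509053 = 1.953841

H = 1.9538 bits/symbol


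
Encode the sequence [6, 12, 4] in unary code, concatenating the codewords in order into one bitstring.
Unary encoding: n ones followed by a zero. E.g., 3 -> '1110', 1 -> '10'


Encode each number as n ones followed by a terminating 0:
  6 -> 1111110 (7 bits)
  12 -> 1111111111110 (13 bits)
  4 -> 11110 (5 bits)
Total length = 7 + 13 + 5 = 25 bits.

Unary([6, 12, 4]) = 1111110111111111111011110 (25 bits)


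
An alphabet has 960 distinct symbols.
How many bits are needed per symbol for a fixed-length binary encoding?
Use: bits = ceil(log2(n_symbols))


log2(960) = 9.9069
Bracket: 2^9 = 512 < 960 <= 2^10 = 1024
So ceil(log2(960)) = 10

bits = ceil(log2(960)) = ceil(9.9069) = 10 bits


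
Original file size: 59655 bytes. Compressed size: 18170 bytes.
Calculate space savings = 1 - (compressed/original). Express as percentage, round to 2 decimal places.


ratio = compressed/original = 18170/59655 = 0.304585
savings = 1 - ratio = 1 - 0.304585 = 0.695415
as a percentage: 0.695415 * 100 = 69.54%

Space savings = 1 - 18170/59655 = 69.54%


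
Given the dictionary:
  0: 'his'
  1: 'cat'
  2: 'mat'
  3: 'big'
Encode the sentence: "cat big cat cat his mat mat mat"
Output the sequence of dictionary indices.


Look up each word in the dictionary:
  'cat' -> 1
  'big' -> 3
  'cat' -> 1
  'cat' -> 1
  'his' -> 0
  'mat' -> 2
  'mat' -> 2
  'mat' -> 2

Encoded: [1, 3, 1, 1, 0, 2, 2, 2]


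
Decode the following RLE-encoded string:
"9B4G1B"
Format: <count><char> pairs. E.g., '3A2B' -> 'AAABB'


Expanding each <count><char> pair:
  9B -> 'BBBBBBBBB'
  4G -> 'GGGG'
  1B -> 'B'

Decoded = BBBBBBBBBGGGGB


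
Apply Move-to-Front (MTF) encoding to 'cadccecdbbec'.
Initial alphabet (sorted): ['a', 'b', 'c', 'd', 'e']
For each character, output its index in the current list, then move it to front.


MTF encoding:
'c': index 2 in ['a', 'b', 'c', 'd', 'e'] -> ['c', 'a', 'b', 'd', 'e']
'a': index 1 in ['c', 'a', 'b', 'd', 'e'] -> ['a', 'c', 'b', 'd', 'e']
'd': index 3 in ['a', 'c', 'b', 'd', 'e'] -> ['d', 'a', 'c', 'b', 'e']
'c': index 2 in ['d', 'a', 'c', 'b', 'e'] -> ['c', 'd', 'a', 'b', 'e']
'c': index 0 in ['c', 'd', 'a', 'b', 'e'] -> ['c', 'd', 'a', 'b', 'e']
'e': index 4 in ['c', 'd', 'a', 'b', 'e'] -> ['e', 'c', 'd', 'a', 'b']
'c': index 1 in ['e', 'c', 'd', 'a', 'b'] -> ['c', 'e', 'd', 'a', 'b']
'd': index 2 in ['c', 'e', 'd', 'a', 'b'] -> ['d', 'c', 'e', 'a', 'b']
'b': index 4 in ['d', 'c', 'e', 'a', 'b'] -> ['b', 'd', 'c', 'e', 'a']
'b': index 0 in ['b', 'd', 'c', 'e', 'a'] -> ['b', 'd', 'c', 'e', 'a']
'e': index 3 in ['b', 'd', 'c', 'e', 'a'] -> ['e', 'b', 'd', 'c', 'a']
'c': index 3 in ['e', 'b', 'd', 'c', 'a'] -> ['c', 'e', 'b', 'd', 'a']


Output: [2, 1, 3, 2, 0, 4, 1, 2, 4, 0, 3, 3]


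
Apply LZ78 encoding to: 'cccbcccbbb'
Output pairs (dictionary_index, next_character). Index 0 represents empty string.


LZ78 encoding steps:
Dictionary: {0: ''}
Step 1: w='' (idx 0), next='c' -> output (0, 'c'), add 'c' as idx 1
Step 2: w='c' (idx 1), next='c' -> output (1, 'c'), add 'cc' as idx 2
Step 3: w='' (idx 0), next='b' -> output (0, 'b'), add 'b' as idx 3
Step 4: w='cc' (idx 2), next='c' -> output (2, 'c'), add 'ccc' as idx 4
Step 5: w='b' (idx 3), next='b' -> output (3, 'b'), add 'bb' as idx 5
Step 6: w='b' (idx 3), end of input -> output (3, '')


Encoded: [(0, 'c'), (1, 'c'), (0, 'b'), (2, 'c'), (3, 'b'), (3, '')]


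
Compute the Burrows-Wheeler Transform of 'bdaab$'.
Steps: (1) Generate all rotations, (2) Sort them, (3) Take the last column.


Rotations (sorted):
  0: $bdaab -> last char: b
  1: aab$bd -> last char: d
  2: ab$bda -> last char: a
  3: b$bdaa -> last char: a
  4: bdaab$ -> last char: $
  5: daab$b -> last char: b


BWT = bdaa$b


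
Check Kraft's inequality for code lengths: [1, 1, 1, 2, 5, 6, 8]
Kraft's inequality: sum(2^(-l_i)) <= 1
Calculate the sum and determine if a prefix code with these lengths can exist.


Sum = 2^(-1) + 2^(-1) + 2^(-1) + 2^(-2) + 2^(-5) + 2^(-6) + 2^(-8)
    = 0.5 + 0.5 + 0.5 + 0.25 + 0.03125 + 0.015625 + 0.00390625
    = 461/256 = 1.80078125
Since 1.80078125 > 1, Kraft's inequality is NOT satisfied.
A prefix code with these lengths CANNOT exist.

Kraft sum = 1.80078125. Not satisfied.


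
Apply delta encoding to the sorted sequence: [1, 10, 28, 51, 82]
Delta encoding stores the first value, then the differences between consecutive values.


First value: 1
Deltas:
  10 - 1 = 9
  28 - 10 = 18
  51 - 28 = 23
  82 - 51 = 31


Delta encoded: [1, 9, 18, 23, 31]


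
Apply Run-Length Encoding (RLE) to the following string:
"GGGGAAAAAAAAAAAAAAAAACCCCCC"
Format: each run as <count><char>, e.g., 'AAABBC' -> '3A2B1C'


Scanning runs left to right:
  i=0: run of 'G' x 4 -> '4G'
  i=4: run of 'A' x 17 -> '17A'
  i=21: run of 'C' x 6 -> '6C'

RLE = 4G17A6C


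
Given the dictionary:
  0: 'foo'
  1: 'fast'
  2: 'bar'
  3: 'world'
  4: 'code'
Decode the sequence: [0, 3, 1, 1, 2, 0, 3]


Look up each index in the dictionary:
  0 -> 'foo'
  3 -> 'world'
  1 -> 'fast'
  1 -> 'fast'
  2 -> 'bar'
  0 -> 'foo'
  3 -> 'world'

Decoded: "foo world fast fast bar foo world"


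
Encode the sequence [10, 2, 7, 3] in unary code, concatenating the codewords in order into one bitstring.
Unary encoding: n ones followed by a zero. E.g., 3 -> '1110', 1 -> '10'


Encode each number as n ones followed by a terminating 0:
  10 -> 11111111110 (11 bits)
  2 -> 110 (3 bits)
  7 -> 11111110 (8 bits)
  3 -> 1110 (4 bits)
Total length = 11 + 3 + 8 + 4 = 26 bits.

Unary([10, 2, 7, 3]) = 11111111110110111111101110 (26 bits)


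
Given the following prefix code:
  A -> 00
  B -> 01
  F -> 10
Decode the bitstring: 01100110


Decoding step by step:
Bits 01 -> B
Bits 10 -> F
Bits 01 -> B
Bits 10 -> F


Decoded message: BFBF


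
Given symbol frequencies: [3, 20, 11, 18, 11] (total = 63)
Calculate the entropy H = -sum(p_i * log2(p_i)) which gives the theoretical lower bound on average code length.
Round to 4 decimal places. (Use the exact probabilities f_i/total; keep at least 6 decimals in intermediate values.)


Per-symbol terms -p_i * log2(p_i) with p_i = f_i/63:
  p = 3/63 = 0.047619: log2(p) = -4.392317, -p*log2(p) = 0.209158
  p = 20/63 = 0.317460: log2(p) = -1.655352, -p*log2(p) = 0.525509
  p = 11/63 = 0.174603: log2(p) = -2.517848, -p*log2(p) = 0.439624
  p = 18/63 = 0.285714: log2(p) = -1.807355, -p*log2(p) = 0.516387
  p = 11/63 = 0.174603: log2(p) = -2.517848, -p*log2(p) = 0.439624
H = 0.209158 + 0.525509 + 0.439624 + 0.516387 + 0.439624 = 2.130302

H = 2.1303 bits/symbol


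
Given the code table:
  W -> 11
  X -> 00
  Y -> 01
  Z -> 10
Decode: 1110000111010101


Decoding:
11 -> W
10 -> Z
00 -> X
01 -> Y
11 -> W
01 -> Y
01 -> Y
01 -> Y


Result: WZXYWYYY


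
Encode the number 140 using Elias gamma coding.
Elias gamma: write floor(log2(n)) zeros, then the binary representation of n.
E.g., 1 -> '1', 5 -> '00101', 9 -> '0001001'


num_bits = floor(log2(140)) + 1 = 8
leading_zeros = num_bits - 1 = 7
binary(140) = 10001100

Elias gamma(140) = '0000000' + '10001100' = 000000010001100 (15 bits)


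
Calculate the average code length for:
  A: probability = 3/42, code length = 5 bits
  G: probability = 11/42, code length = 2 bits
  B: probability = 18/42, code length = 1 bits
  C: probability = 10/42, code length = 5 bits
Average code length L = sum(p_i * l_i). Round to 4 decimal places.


Weighted contributions p_i * l_i:
  A: (3/42) * 5 = 15/42
  G: (11/42) * 2 = 22/42
  B: (18/42) * 1 = 18/42
  C: (10/42) * 5 = 50/42
Sum = (15 + 22 + 18 + 50)/42 = 105/42

L = 105/42 = 2.5000 bits/symbol


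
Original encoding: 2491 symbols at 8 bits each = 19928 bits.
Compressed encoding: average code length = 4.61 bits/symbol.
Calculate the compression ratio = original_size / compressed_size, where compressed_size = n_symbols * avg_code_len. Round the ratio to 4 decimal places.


original_size = n_symbols * orig_bits = 2491 * 8 = 19928 bits
compressed_size = n_symbols * avg_code_len = 2491 * 4.61 = 11483.51 bits
ratio = original_size / compressed_size = 19928 / 11483.51 = 1.7354

Compression ratio = 1.7354


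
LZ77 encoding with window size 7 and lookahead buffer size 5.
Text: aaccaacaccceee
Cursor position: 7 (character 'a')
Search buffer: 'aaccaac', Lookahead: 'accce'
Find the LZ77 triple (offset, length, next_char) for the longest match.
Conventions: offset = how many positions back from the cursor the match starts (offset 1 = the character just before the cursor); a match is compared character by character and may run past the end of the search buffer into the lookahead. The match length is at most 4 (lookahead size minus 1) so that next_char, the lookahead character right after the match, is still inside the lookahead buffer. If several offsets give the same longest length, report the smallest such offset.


Try each offset into the search buffer:
  offset=1 (pos 6, char 'c'): match length 0
  offset=2 (pos 5, char 'a'): match length 2
  offset=3 (pos 4, char 'a'): match length 1
  offset=4 (pos 3, char 'c'): match length 0
  offset=5 (pos 2, char 'c'): match length 0
  offset=6 (pos 1, char 'a'): match length 3
  offset=7 (pos 0, char 'a'): match length 1
Longest match has length 3 at offset 6.
next_char = character at position 7 + 3 = 10 -> 'c'

Best match: offset=6, length=3 (matching 'acc' starting at position 1)
LZ77 triple: (6, 3, 'c')


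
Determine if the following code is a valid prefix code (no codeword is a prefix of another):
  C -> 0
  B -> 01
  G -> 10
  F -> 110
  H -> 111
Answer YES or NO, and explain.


Checking each pair (does one codeword prefix another?):
  C='0' vs B='01': prefix -- VIOLATION

NO -- this is NOT a valid prefix code. C (0) is a prefix of B (01).


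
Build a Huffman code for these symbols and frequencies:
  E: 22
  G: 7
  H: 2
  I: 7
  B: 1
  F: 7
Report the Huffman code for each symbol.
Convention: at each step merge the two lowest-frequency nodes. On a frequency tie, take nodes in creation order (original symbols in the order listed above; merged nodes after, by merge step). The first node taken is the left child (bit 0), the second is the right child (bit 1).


Huffman tree construction:
Step 1: Merge B(1) + H(2) = 3
Step 2: Merge (B+H)(3) + G(7) = 10
Step 3: Merge I(7) + F(7) = 14
Step 4: Merge ((B+H)+G)(10) + (I+F)(14) = 24
Step 5: Merge E(22) + (((B+H)+G)+(I+F))(24) = 46
Read each symbol's code off the tree from the root (left child = 0, right child = 1).

Codes:
  E: 0 (length 1)
  G: 101 (length 3)
  H: 1001 (length 4)
  I: 110 (length 3)
  B: 1000 (length 4)
  F: 111 (length 3)
Average code length: 97/46 = 2.1087 bits/symbol


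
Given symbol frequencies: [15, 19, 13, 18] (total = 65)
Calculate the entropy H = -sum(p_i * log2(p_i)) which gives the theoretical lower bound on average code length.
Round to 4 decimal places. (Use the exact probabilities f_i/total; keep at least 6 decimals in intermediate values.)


Per-symbol terms -p_i * log2(p_i) with p_i = f_i/65:
  p = 15/65 = 0.230769: log2(p) = -2.115477, -p*log2(p) = 0.488187
  p = 19/65 = 0.292308: log2(p) = -1.774440, -p*log2(p) = 0.518683
  p = 13/65 = 0.200000: log2(p) = -2.321928, -p*log2(p) = 0.464386
  p = 18/65 = 0.276923: log2(p) = -1.852443, -p*log2(p) = 0.512984
H = 0.488187 + 0.518683 + 0.464386 + 0.512984 = 1.984240

H = 1.9842 bits/symbol


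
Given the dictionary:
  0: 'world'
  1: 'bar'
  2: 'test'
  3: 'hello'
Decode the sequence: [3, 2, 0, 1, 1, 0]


Look up each index in the dictionary:
  3 -> 'hello'
  2 -> 'test'
  0 -> 'world'
  1 -> 'bar'
  1 -> 'bar'
  0 -> 'world'

Decoded: "hello test world bar bar world"


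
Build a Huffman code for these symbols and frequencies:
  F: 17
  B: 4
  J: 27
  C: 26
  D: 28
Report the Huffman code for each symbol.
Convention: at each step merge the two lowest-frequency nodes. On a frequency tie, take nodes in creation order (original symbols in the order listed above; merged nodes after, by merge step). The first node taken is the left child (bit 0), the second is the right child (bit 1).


Huffman tree construction:
Step 1: Merge B(4) + F(17) = 21
Step 2: Merge (B+F)(21) + C(26) = 47
Step 3: Merge J(27) + D(28) = 55
Step 4: Merge ((B+F)+C)(47) + (J+D)(55) = 102
Read each symbol's code off the tree from the root (left child = 0, right child = 1).

Codes:
  F: 001 (length 3)
  B: 000 (length 3)
  J: 10 (length 2)
  C: 01 (length 2)
  D: 11 (length 2)
Average code length: 225/102 = 2.2059 bits/symbol


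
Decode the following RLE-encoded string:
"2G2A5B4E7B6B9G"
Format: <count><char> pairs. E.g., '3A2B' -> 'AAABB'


Expanding each <count><char> pair:
  2G -> 'GG'
  2A -> 'AA'
  5B -> 'BBBBB'
  4E -> 'EEEE'
  7B -> 'BBBBBBB'
  6B -> 'BBBBBB'
  9G -> 'GGGGGGGGG'

Decoded = GGAABBBBBEEEEBBBBBBBBBBBBBGGGGGGGGG


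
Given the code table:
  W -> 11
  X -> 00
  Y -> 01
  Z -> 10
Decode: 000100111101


Decoding:
00 -> X
01 -> Y
00 -> X
11 -> W
11 -> W
01 -> Y


Result: XYXWWY


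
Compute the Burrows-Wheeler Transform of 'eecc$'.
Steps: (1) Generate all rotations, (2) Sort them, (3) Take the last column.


Rotations (sorted):
  0: $eecc -> last char: c
  1: c$eec -> last char: c
  2: cc$ee -> last char: e
  3: ecc$e -> last char: e
  4: eecc$ -> last char: $


BWT = ccee$


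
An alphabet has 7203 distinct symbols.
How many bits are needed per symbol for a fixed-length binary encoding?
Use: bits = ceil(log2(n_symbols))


log2(7203) = 12.8144
Bracket: 2^12 = 4096 < 7203 <= 2^13 = 8192
So ceil(log2(7203)) = 13

bits = ceil(log2(7203)) = ceil(12.8144) = 13 bits


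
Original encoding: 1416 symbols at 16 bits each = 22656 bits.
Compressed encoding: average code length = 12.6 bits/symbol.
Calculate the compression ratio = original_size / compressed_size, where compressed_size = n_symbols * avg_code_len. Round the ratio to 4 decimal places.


original_size = n_symbols * orig_bits = 1416 * 16 = 22656 bits
compressed_size = n_symbols * avg_code_len = 1416 * 12.6 = 17841.6 bits
ratio = original_size / compressed_size = 22656 / 17841.6 = 1.2698

Compression ratio = 1.2698


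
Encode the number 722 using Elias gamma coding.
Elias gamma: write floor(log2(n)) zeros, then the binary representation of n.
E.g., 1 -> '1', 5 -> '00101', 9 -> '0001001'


num_bits = floor(log2(722)) + 1 = 10
leading_zeros = num_bits - 1 = 9
binary(722) = 1011010010

Elias gamma(722) = '000000000' + '1011010010' = 0000000001011010010 (19 bits)


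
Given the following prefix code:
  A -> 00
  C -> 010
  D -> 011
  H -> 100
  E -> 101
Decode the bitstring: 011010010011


Decoding step by step:
Bits 011 -> D
Bits 010 -> C
Bits 010 -> C
Bits 011 -> D


Decoded message: DCCD


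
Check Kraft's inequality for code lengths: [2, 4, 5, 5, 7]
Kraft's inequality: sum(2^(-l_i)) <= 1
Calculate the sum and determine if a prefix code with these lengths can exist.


Sum = 2^(-2) + 2^(-4) + 2^(-5) + 2^(-5) + 2^(-7)
    = 0.25 + 0.0625 + 0.03125 + 0.03125 + 0.0078125
    = 49/128 = 0.3828125
Since 0.3828125 <= 1, Kraft's inequality IS satisfied.
A prefix code with these lengths CAN exist.

Kraft sum = 0.3828125. Satisfied.


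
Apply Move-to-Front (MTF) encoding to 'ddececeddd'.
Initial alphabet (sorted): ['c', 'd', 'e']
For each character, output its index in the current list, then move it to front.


MTF encoding:
'd': index 1 in ['c', 'd', 'e'] -> ['d', 'c', 'e']
'd': index 0 in ['d', 'c', 'e'] -> ['d', 'c', 'e']
'e': index 2 in ['d', 'c', 'e'] -> ['e', 'd', 'c']
'c': index 2 in ['e', 'd', 'c'] -> ['c', 'e', 'd']
'e': index 1 in ['c', 'e', 'd'] -> ['e', 'c', 'd']
'c': index 1 in ['e', 'c', 'd'] -> ['c', 'e', 'd']
'e': index 1 in ['c', 'e', 'd'] -> ['e', 'c', 'd']
'd': index 2 in ['e', 'c', 'd'] -> ['d', 'e', 'c']
'd': index 0 in ['d', 'e', 'c'] -> ['d', 'e', 'c']
'd': index 0 in ['d', 'e', 'c'] -> ['d', 'e', 'c']


Output: [1, 0, 2, 2, 1, 1, 1, 2, 0, 0]


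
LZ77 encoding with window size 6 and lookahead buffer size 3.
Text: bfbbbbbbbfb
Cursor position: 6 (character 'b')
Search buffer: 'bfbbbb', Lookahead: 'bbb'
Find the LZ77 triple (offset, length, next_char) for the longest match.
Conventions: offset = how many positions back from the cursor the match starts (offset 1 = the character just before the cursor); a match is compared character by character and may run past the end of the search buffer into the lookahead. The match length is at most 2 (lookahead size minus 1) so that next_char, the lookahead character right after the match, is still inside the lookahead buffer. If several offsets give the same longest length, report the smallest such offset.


Try each offset into the search buffer:
  offset=1 (pos 5, char 'b'): match length 2
  offset=2 (pos 4, char 'b'): match length 2
  offset=3 (pos 3, char 'b'): match length 2
  offset=4 (pos 2, char 'b'): match length 2
  offset=5 (pos 1, char 'f'): match length 0
  offset=6 (pos 0, char 'b'): match length 1
Longest match has length 2, found at offsets 1, 2, 3, 4; take the smallest, offset 1.
next_char = character at position 6 + 2 = 8 -> 'b'

Best match: offset=1, length=2 (matching 'bb' starting at position 5)
LZ77 triple: (1, 2, 'b')


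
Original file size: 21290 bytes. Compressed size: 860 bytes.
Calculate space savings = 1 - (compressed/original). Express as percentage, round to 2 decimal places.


ratio = compressed/original = 860/21290 = 0.040395
savings = 1 - ratio = 1 - 0.040395 = 0.959605
as a percentage: 0.959605 * 100 = 95.96%

Space savings = 1 - 860/21290 = 95.96%


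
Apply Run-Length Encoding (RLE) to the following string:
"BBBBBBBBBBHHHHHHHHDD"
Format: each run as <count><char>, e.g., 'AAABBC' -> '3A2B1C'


Scanning runs left to right:
  i=0: run of 'B' x 10 -> '10B'
  i=10: run of 'H' x 8 -> '8H'
  i=18: run of 'D' x 2 -> '2D'

RLE = 10B8H2D


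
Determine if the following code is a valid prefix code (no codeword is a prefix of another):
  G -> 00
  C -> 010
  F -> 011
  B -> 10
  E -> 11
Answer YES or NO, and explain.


Checking each pair (does one codeword prefix another?):
  G='00' vs C='010': no prefix
  G='00' vs F='011': no prefix
  G='00' vs B='10': no prefix
  G='00' vs E='11': no prefix
  C='010' vs G='00': no prefix
  C='010' vs F='011': no prefix
  C='010' vs B='10': no prefix
  C='010' vs E='11': no prefix
  F='011' vs G='00': no prefix
  F='011' vs C='010': no prefix
  F='011' vs B='10': no prefix
  F='011' vs E='11': no prefix
  B='10' vs G='00': no prefix
  B='10' vs C='010': no prefix
  B='10' vs F='011': no prefix
  B='10' vs E='11': no prefix
  E='11' vs G='00': no prefix
  E='11' vs C='010': no prefix
  E='11' vs F='011': no prefix
  E='11' vs B='10': no prefix
No violation found over all pairs.

YES -- this is a valid prefix code. No codeword is a prefix of any other codeword.


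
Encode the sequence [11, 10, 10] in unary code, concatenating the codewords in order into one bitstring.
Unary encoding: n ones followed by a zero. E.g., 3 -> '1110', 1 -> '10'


Encode each number as n ones followed by a terminating 0:
  11 -> 111111111110 (12 bits)
  10 -> 11111111110 (11 bits)
  10 -> 11111111110 (11 bits)
Total length = 12 + 11 + 11 = 34 bits.

Unary([11, 10, 10]) = 1111111111101111111111011111111110 (34 bits)


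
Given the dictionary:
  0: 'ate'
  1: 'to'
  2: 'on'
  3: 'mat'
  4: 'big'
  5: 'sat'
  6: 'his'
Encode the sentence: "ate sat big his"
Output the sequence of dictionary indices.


Look up each word in the dictionary:
  'ate' -> 0
  'sat' -> 5
  'big' -> 4
  'his' -> 6

Encoded: [0, 5, 4, 6]


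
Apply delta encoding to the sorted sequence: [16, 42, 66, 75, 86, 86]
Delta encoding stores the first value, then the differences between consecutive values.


First value: 16
Deltas:
  42 - 16 = 26
  66 - 42 = 24
  75 - 66 = 9
  86 - 75 = 11
  86 - 86 = 0


Delta encoded: [16, 26, 24, 9, 11, 0]


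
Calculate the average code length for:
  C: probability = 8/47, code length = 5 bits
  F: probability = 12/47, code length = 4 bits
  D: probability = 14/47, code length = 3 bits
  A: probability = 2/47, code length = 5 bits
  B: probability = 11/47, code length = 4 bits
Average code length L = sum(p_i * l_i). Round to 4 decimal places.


Weighted contributions p_i * l_i:
  C: (8/47) * 5 = 40/47
  F: (12/47) * 4 = 48/47
  D: (14/47) * 3 = 42/47
  A: (2/47) * 5 = 10/47
  B: (11/47) * 4 = 44/47
Sum = (40 + 48 + 42 + 10 + 44)/47 = 184/47

L = 184/47 = 3.9149 bits/symbol


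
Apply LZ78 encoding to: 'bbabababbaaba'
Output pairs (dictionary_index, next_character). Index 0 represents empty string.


LZ78 encoding steps:
Dictionary: {0: ''}
Step 1: w='' (idx 0), next='b' -> output (0, 'b'), add 'b' as idx 1
Step 2: w='b' (idx 1), next='a' -> output (1, 'a'), add 'ba' as idx 2
Step 3: w='ba' (idx 2), next='b' -> output (2, 'b'), add 'bab' as idx 3
Step 4: w='' (idx 0), next='a' -> output (0, 'a'), add 'a' as idx 4
Step 5: w='b' (idx 1), next='b' -> output (1, 'b'), add 'bb' as idx 5
Step 6: w='a' (idx 4), next='a' -> output (4, 'a'), add 'aa' as idx 6
Step 7: w='ba' (idx 2), end of input -> output (2, '')


Encoded: [(0, 'b'), (1, 'a'), (2, 'b'), (0, 'a'), (1, 'b'), (4, 'a'), (2, '')]


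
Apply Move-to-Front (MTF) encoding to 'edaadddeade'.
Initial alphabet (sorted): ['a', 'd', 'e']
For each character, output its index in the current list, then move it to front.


MTF encoding:
'e': index 2 in ['a', 'd', 'e'] -> ['e', 'a', 'd']
'd': index 2 in ['e', 'a', 'd'] -> ['d', 'e', 'a']
'a': index 2 in ['d', 'e', 'a'] -> ['a', 'd', 'e']
'a': index 0 in ['a', 'd', 'e'] -> ['a', 'd', 'e']
'd': index 1 in ['a', 'd', 'e'] -> ['d', 'a', 'e']
'd': index 0 in ['d', 'a', 'e'] -> ['d', 'a', 'e']
'd': index 0 in ['d', 'a', 'e'] -> ['d', 'a', 'e']
'e': index 2 in ['d', 'a', 'e'] -> ['e', 'd', 'a']
'a': index 2 in ['e', 'd', 'a'] -> ['a', 'e', 'd']
'd': index 2 in ['a', 'e', 'd'] -> ['d', 'a', 'e']
'e': index 2 in ['d', 'a', 'e'] -> ['e', 'd', 'a']


Output: [2, 2, 2, 0, 1, 0, 0, 2, 2, 2, 2]


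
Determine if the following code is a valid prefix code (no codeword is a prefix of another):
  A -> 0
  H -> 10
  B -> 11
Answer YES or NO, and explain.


Checking each pair (does one codeword prefix another?):
  A='0' vs H='10': no prefix
  A='0' vs B='11': no prefix
  H='10' vs A='0': no prefix
  H='10' vs B='11': no prefix
  B='11' vs A='0': no prefix
  B='11' vs H='10': no prefix
No violation found over all pairs.

YES -- this is a valid prefix code. No codeword is a prefix of any other codeword.


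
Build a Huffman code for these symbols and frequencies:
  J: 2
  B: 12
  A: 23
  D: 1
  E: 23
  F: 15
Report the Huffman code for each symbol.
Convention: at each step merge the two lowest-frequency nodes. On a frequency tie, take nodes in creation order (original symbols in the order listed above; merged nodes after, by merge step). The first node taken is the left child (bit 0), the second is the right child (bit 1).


Huffman tree construction:
Step 1: Merge D(1) + J(2) = 3
Step 2: Merge (D+J)(3) + B(12) = 15
Step 3: Merge F(15) + ((D+J)+B)(15) = 30
Step 4: Merge A(23) + E(23) = 46
Step 5: Merge (F+((D+J)+B))(30) + (A+E)(46) = 76
Read each symbol's code off the tree from the root (left child = 0, right child = 1).

Codes:
  J: 0101 (length 4)
  B: 011 (length 3)
  A: 10 (length 2)
  D: 0100 (length 4)
  E: 11 (length 2)
  F: 00 (length 2)
Average code length: 170/76 = 2.2368 bits/symbol


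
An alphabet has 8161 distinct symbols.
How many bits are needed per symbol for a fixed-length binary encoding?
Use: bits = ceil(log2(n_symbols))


log2(8161) = 12.9945
Bracket: 2^12 = 4096 < 8161 <= 2^13 = 8192
So ceil(log2(8161)) = 13

bits = ceil(log2(8161)) = ceil(12.9945) = 13 bits


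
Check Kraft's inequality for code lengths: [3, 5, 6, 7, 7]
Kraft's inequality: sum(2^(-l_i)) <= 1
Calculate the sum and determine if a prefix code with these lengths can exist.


Sum = 2^(-3) + 2^(-5) + 2^(-6) + 2^(-7) + 2^(-7)
    = 0.125 + 0.03125 + 0.015625 + 0.0078125 + 0.0078125
    = 24/128 = 0.1875
Since 0.1875 <= 1, Kraft's inequality IS satisfied.
A prefix code with these lengths CAN exist.

Kraft sum = 0.1875. Satisfied.


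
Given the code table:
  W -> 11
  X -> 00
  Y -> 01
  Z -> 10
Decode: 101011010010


Decoding:
10 -> Z
10 -> Z
11 -> W
01 -> Y
00 -> X
10 -> Z


Result: ZZWYXZ


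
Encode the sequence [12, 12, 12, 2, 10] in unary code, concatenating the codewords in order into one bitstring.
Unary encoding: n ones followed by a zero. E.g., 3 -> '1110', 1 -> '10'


Encode each number as n ones followed by a terminating 0:
  12 -> 1111111111110 (13 bits)
  12 -> 1111111111110 (13 bits)
  12 -> 1111111111110 (13 bits)
  2 -> 110 (3 bits)
  10 -> 11111111110 (11 bits)
Total length = 13 + 13 + 13 + 3 + 11 = 53 bits.

Unary([12, 12, 12, 2, 10]) = 11111111111101111111111110111111111111011011111111110 (53 bits)


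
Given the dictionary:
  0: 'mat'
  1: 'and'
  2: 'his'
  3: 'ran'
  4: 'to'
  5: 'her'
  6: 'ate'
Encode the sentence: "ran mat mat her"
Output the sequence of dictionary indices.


Look up each word in the dictionary:
  'ran' -> 3
  'mat' -> 0
  'mat' -> 0
  'her' -> 5

Encoded: [3, 0, 0, 5]


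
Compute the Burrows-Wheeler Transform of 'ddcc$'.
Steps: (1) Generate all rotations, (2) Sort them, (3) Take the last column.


Rotations (sorted):
  0: $ddcc -> last char: c
  1: c$ddc -> last char: c
  2: cc$dd -> last char: d
  3: dcc$d -> last char: d
  4: ddcc$ -> last char: $


BWT = ccdd$


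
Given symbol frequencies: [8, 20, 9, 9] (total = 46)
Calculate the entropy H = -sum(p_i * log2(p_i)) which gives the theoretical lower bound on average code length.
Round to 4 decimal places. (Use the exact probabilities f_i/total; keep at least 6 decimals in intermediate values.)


Per-symbol terms -p_i * log2(p_i) with p_i = f_i/46:
  p = 8/46 = 0.173913: log2(p) = -2.523562, -p*log2(p) = 0.438880
  p = 20/46 = 0.434783: log2(p) = -1.201634, -p*log2(p) = 0.522450
  p = 9/46 = 0.195652: log2(p) = -2.353637, -p*log2(p) = 0.460494
  p = 9/46 = 0.195652: log2(p) = -2.353637, -p*log2(p) = 0.460494
H = 0.438880 + 0.522450 + 0.460494 + 0.460494 = 1.882318

H = 1.8823 bits/symbol


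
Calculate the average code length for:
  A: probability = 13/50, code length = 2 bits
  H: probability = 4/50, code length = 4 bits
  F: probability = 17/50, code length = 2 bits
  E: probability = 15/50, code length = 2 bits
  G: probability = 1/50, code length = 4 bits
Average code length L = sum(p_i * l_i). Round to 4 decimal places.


Weighted contributions p_i * l_i:
  A: (13/50) * 2 = 26/50
  H: (4/50) * 4 = 16/50
  F: (17/50) * 2 = 34/50
  E: (15/50) * 2 = 30/50
  G: (1/50) * 4 = 4/50
Sum = (26 + 16 + 34 + 30 + 4)/50 = 110/50

L = 110/50 = 2.2000 bits/symbol


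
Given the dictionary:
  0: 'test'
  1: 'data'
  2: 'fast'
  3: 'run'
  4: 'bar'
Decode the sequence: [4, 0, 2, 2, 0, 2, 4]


Look up each index in the dictionary:
  4 -> 'bar'
  0 -> 'test'
  2 -> 'fast'
  2 -> 'fast'
  0 -> 'test'
  2 -> 'fast'
  4 -> 'bar'

Decoded: "bar test fast fast test fast bar"


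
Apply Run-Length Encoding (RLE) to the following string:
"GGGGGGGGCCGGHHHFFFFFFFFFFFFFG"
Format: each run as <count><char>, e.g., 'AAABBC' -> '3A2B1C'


Scanning runs left to right:
  i=0: run of 'G' x 8 -> '8G'
  i=8: run of 'C' x 2 -> '2C'
  i=10: run of 'G' x 2 -> '2G'
  i=12: run of 'H' x 3 -> '3H'
  i=15: run of 'F' x 13 -> '13F'
  i=28: run of 'G' x 1 -> '1G'

RLE = 8G2C2G3H13F1G


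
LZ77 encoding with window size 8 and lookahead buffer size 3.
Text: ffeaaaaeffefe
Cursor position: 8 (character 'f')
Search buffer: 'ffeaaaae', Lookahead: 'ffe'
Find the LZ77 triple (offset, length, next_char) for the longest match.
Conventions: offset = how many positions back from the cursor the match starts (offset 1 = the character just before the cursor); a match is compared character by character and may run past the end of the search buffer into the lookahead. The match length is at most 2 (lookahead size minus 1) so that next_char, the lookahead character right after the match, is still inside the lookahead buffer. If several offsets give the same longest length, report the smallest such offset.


Try each offset into the search buffer:
  offset=1 (pos 7, char 'e'): match length 0
  offset=2 (pos 6, char 'a'): match length 0
  offset=3 (pos 5, char 'a'): match length 0
  offset=4 (pos 4, char 'a'): match length 0
  offset=5 (pos 3, char 'a'): match length 0
  offset=6 (pos 2, char 'e'): match length 0
  offset=7 (pos 1, char 'f'): match length 1
  offset=8 (pos 0, char 'f'): match length 2
Longest match has length 2 at offset 8.
next_char = character at position 8 + 2 = 10 -> 'e'

Best match: offset=8, length=2 (matching 'ff' starting at position 0)
LZ77 triple: (8, 2, 'e')


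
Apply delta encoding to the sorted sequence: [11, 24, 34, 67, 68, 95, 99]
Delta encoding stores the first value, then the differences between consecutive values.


First value: 11
Deltas:
  24 - 11 = 13
  34 - 24 = 10
  67 - 34 = 33
  68 - 67 = 1
  95 - 68 = 27
  99 - 95 = 4


Delta encoded: [11, 13, 10, 33, 1, 27, 4]


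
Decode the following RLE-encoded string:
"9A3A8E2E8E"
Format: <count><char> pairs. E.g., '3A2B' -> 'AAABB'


Expanding each <count><char> pair:
  9A -> 'AAAAAAAAA'
  3A -> 'AAA'
  8E -> 'EEEEEEEE'
  2E -> 'EE'
  8E -> 'EEEEEEEE'

Decoded = AAAAAAAAAAAAEEEEEEEEEEEEEEEEEE


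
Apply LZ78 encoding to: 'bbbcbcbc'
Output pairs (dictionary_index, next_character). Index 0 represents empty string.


LZ78 encoding steps:
Dictionary: {0: ''}
Step 1: w='' (idx 0), next='b' -> output (0, 'b'), add 'b' as idx 1
Step 2: w='b' (idx 1), next='b' -> output (1, 'b'), add 'bb' as idx 2
Step 3: w='' (idx 0), next='c' -> output (0, 'c'), add 'c' as idx 3
Step 4: w='b' (idx 1), next='c' -> output (1, 'c'), add 'bc' as idx 4
Step 5: w='bc' (idx 4), end of input -> output (4, '')


Encoded: [(0, 'b'), (1, 'b'), (0, 'c'), (1, 'c'), (4, '')]


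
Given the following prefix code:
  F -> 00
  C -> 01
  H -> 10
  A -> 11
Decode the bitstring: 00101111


Decoding step by step:
Bits 00 -> F
Bits 10 -> H
Bits 11 -> A
Bits 11 -> A


Decoded message: FHAA


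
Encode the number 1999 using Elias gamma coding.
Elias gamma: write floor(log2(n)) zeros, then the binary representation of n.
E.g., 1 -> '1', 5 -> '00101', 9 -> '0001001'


num_bits = floor(log2(1999)) + 1 = 11
leading_zeros = num_bits - 1 = 10
binary(1999) = 11111001111

Elias gamma(1999) = '0000000000' + '11111001111' = 000000000011111001111 (21 bits)


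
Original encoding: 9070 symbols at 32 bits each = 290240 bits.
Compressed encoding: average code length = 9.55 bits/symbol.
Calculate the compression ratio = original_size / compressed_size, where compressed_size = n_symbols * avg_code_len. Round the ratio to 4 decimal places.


original_size = n_symbols * orig_bits = 9070 * 32 = 290240 bits
compressed_size = n_symbols * avg_code_len = 9070 * 9.55 = 86618.5 bits
ratio = original_size / compressed_size = 290240 / 86618.5 = 3.3508

Compression ratio = 3.3508


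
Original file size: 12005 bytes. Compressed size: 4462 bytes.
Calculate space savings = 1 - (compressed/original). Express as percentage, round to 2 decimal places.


ratio = compressed/original = 4462/12005 = 0.371678
savings = 1 - ratio = 1 - 0.371678 = 0.628322
as a percentage: 0.628322 * 100 = 62.83%

Space savings = 1 - 4462/12005 = 62.83%


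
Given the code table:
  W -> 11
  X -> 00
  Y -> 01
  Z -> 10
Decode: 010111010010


Decoding:
01 -> Y
01 -> Y
11 -> W
01 -> Y
00 -> X
10 -> Z


Result: YYWYXZ


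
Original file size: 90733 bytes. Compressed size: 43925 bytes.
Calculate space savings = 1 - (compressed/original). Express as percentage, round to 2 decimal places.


ratio = compressed/original = 43925/90733 = 0.484113
savings = 1 - ratio = 1 - 0.484113 = 0.515887
as a percentage: 0.515887 * 100 = 51.59%

Space savings = 1 - 43925/90733 = 51.59%


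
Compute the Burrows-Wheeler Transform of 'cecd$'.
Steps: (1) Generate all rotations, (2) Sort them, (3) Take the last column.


Rotations (sorted):
  0: $cecd -> last char: d
  1: cd$ce -> last char: e
  2: cecd$ -> last char: $
  3: d$cec -> last char: c
  4: ecd$c -> last char: c


BWT = de$cc


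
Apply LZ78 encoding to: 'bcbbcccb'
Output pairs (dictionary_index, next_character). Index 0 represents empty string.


LZ78 encoding steps:
Dictionary: {0: ''}
Step 1: w='' (idx 0), next='b' -> output (0, 'b'), add 'b' as idx 1
Step 2: w='' (idx 0), next='c' -> output (0, 'c'), add 'c' as idx 2
Step 3: w='b' (idx 1), next='b' -> output (1, 'b'), add 'bb' as idx 3
Step 4: w='c' (idx 2), next='c' -> output (2, 'c'), add 'cc' as idx 4
Step 5: w='c' (idx 2), next='b' -> output (2, 'b'), add 'cb' as idx 5


Encoded: [(0, 'b'), (0, 'c'), (1, 'b'), (2, 'c'), (2, 'b')]


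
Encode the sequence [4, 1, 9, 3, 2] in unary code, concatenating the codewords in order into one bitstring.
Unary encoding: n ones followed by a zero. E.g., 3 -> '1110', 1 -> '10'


Encode each number as n ones followed by a terminating 0:
  4 -> 11110 (5 bits)
  1 -> 10 (2 bits)
  9 -> 1111111110 (10 bits)
  3 -> 1110 (4 bits)
  2 -> 110 (3 bits)
Total length = 5 + 2 + 10 + 4 + 3 = 24 bits.

Unary([4, 1, 9, 3, 2]) = 111101011111111101110110 (24 bits)
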